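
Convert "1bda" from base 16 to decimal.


Input: "1bda" in base 16
Positional expansion:
  Digit '1' (value 1) x 16^3 = 4096
  Digit 'b' (value 11) x 16^2 = 2816
  Digit 'd' (value 13) x 16^1 = 208
  Digit 'a' (value 10) x 16^0 = 10
Sum = 7130

7130


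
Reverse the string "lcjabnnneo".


Input: lcjabnnneo
Reading characters right to left:
  Position 9: 'o'
  Position 8: 'e'
  Position 7: 'n'
  Position 6: 'n'
  Position 5: 'n'
  Position 4: 'b'
  Position 3: 'a'
  Position 2: 'j'
  Position 1: 'c'
  Position 0: 'l'
Reversed: oennnbajcl

oennnbajcl


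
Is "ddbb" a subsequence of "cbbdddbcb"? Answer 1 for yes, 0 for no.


Check if "ddbb" is a subsequence of "cbbdddbcb"
Greedy scan:
  Position 0 ('c'): no match needed
  Position 1 ('b'): no match needed
  Position 2 ('b'): no match needed
  Position 3 ('d'): matches sub[0] = 'd'
  Position 4 ('d'): matches sub[1] = 'd'
  Position 5 ('d'): no match needed
  Position 6 ('b'): matches sub[2] = 'b'
  Position 7 ('c'): no match needed
  Position 8 ('b'): matches sub[3] = 'b'
All 4 characters matched => is a subsequence

1


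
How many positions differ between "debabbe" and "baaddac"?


Comparing "debabbe" and "baaddac" position by position:
  Position 0: 'd' vs 'b' => DIFFER
  Position 1: 'e' vs 'a' => DIFFER
  Position 2: 'b' vs 'a' => DIFFER
  Position 3: 'a' vs 'd' => DIFFER
  Position 4: 'b' vs 'd' => DIFFER
  Position 5: 'b' vs 'a' => DIFFER
  Position 6: 'e' vs 'c' => DIFFER
Positions that differ: 7

7


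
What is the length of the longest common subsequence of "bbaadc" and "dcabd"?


LCS of "bbaadc" and "dcabd"
DP table:
           d    c    a    b    d
      0    0    0    0    0    0
  b   0    0    0    0    1    1
  b   0    0    0    0    1    1
  a   0    0    0    1    1    1
  a   0    0    0    1    1    1
  d   0    1    1    1    1    2
  c   0    1    2    2    2    2
LCS length = dp[6][5] = 2

2


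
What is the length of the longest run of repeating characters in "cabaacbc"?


Input: "cabaacbc"
Scanning for longest run:
  Position 1 ('a'): new char, reset run to 1
  Position 2 ('b'): new char, reset run to 1
  Position 3 ('a'): new char, reset run to 1
  Position 4 ('a'): continues run of 'a', length=2
  Position 5 ('c'): new char, reset run to 1
  Position 6 ('b'): new char, reset run to 1
  Position 7 ('c'): new char, reset run to 1
Longest run: 'a' with length 2

2


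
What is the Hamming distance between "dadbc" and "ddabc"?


Comparing "dadbc" and "ddabc" position by position:
  Position 0: 'd' vs 'd' => same
  Position 1: 'a' vs 'd' => differ
  Position 2: 'd' vs 'a' => differ
  Position 3: 'b' vs 'b' => same
  Position 4: 'c' vs 'c' => same
Total differences (Hamming distance): 2

2


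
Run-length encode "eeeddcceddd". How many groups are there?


Input: eeeddcceddd
Scanning for consecutive runs:
  Group 1: 'e' x 3 (positions 0-2)
  Group 2: 'd' x 2 (positions 3-4)
  Group 3: 'c' x 2 (positions 5-6)
  Group 4: 'e' x 1 (positions 7-7)
  Group 5: 'd' x 3 (positions 8-10)
Total groups: 5

5


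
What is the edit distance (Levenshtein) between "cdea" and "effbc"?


Computing edit distance: "cdea" -> "effbc"
DP table:
           e    f    f    b    c
      0    1    2    3    4    5
  c   1    1    2    3    4    4
  d   2    2    2    3    4    5
  e   3    2    3    3    4    5
  a   4    3    3    4    4    5
Edit distance = dp[4][5] = 5

5


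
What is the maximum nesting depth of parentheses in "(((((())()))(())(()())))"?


Input: "(((((())()))(())(()())))"
Tracking depth:
  Position 0 '(': depth becomes 1
  Position 1 '(': depth becomes 2
  Position 2 '(': depth becomes 3
  Position 3 '(': depth becomes 4
  Position 4 '(': depth becomes 5
  Position 5 '(': depth becomes 6
  Position 6 ')': depth becomes 5
  Position 7 ')': depth becomes 4
  Position 8 '(': depth becomes 5
  Position 9 ')': depth becomes 4
  Position 10 ')': depth becomes 3
  Position 11 ')': depth becomes 2
  Position 12 '(': depth becomes 3
  Position 13 '(': depth becomes 4
  Position 14 ')': depth becomes 3
  Position 15 ')': depth becomes 2
  Position 16 '(': depth becomes 3
  Position 17 '(': depth becomes 4
  Position 18 ')': depth becomes 3
  Position 19 '(': depth becomes 4
  Position 20 ')': depth becomes 3
  Position 21 ')': depth becomes 2
  Position 22 ')': depth becomes 1
  Position 23 ')': depth becomes 0
Maximum depth reached: 6

6


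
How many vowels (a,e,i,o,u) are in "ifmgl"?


Input: ifmgl
Checking each character:
  'i' at position 0: vowel (running total: 1)
  'f' at position 1: consonant
  'm' at position 2: consonant
  'g' at position 3: consonant
  'l' at position 4: consonant
Total vowels: 1

1


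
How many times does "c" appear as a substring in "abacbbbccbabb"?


Searching for "c" in "abacbbbccbabb"
Scanning each position:
  Position 0: "a" => no
  Position 1: "b" => no
  Position 2: "a" => no
  Position 3: "c" => MATCH
  Position 4: "b" => no
  Position 5: "b" => no
  Position 6: "b" => no
  Position 7: "c" => MATCH
  Position 8: "c" => MATCH
  Position 9: "b" => no
  Position 10: "a" => no
  Position 11: "b" => no
  Position 12: "b" => no
Total occurrences: 3

3


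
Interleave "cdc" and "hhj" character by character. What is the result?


Interleaving "cdc" and "hhj":
  Position 0: 'c' from first, 'h' from second => "ch"
  Position 1: 'd' from first, 'h' from second => "dh"
  Position 2: 'c' from first, 'j' from second => "cj"
Result: chdhcj

chdhcj


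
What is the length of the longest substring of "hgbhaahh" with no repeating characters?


Input: "hgbhaahh"
Sliding window (track last position of each char):
  Position 0 ('h'): window [0,0] length 1 -- new best
  Position 1 ('g'): window [0,1] length 2 -- new best
  Position 2 ('b'): window [0,2] length 3 -- new best
  Position 3 ('h'): repeat (last at 0), move window start to 1
  Position 3 ('h'): window [1,3] length 3
  Position 4 ('a'): window [1,4] length 4 -- new best
  Position 5 ('a'): repeat (last at 4), move window start to 5
  Position 5 ('a'): window [5,5] length 1
  Position 6 ('h'): window [5,6] length 2
  Position 7 ('h'): repeat (last at 6), move window start to 7
  Position 7 ('h'): window [7,7] length 1
Longest substring with no repeats: "gbha" with length 4

4


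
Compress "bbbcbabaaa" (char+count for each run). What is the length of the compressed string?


Input: bbbcbabaaa
Runs:
  'b' x 3 => "b3"
  'c' x 1 => "c1"
  'b' x 1 => "b1"
  'a' x 1 => "a1"
  'b' x 1 => "b1"
  'a' x 3 => "a3"
Compressed: "b3c1b1a1b1a3"
Compressed length: 12

12


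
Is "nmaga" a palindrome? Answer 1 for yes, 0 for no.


Input: nmaga
Reversed: agamn
  Compare pos 0 ('n') with pos 4 ('a'): MISMATCH
  Compare pos 1 ('m') with pos 3 ('g'): MISMATCH
Result: not a palindrome

0


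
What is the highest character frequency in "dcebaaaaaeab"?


Input: dcebaaaaaeab
Character counts:
  'a': 6
  'b': 2
  'c': 1
  'd': 1
  'e': 2
Maximum frequency: 6

6


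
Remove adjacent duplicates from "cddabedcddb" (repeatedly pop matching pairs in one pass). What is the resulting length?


Input: cddabedcddb
Stack-based adjacent duplicate removal:
  Read 'c': push. Stack: c
  Read 'd': push. Stack: cd
  Read 'd': matches stack top 'd' => pop. Stack: c
  Read 'a': push. Stack: ca
  Read 'b': push. Stack: cab
  Read 'e': push. Stack: cabe
  Read 'd': push. Stack: cabed
  Read 'c': push. Stack: cabedc
  Read 'd': push. Stack: cabedcd
  Read 'd': matches stack top 'd' => pop. Stack: cabedc
  Read 'b': push. Stack: cabedcb
Final stack: "cabedcb" (length 7)

7


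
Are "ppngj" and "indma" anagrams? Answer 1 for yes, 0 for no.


Strings: "ppngj", "indma"
Sorted first:  gjnpp
Sorted second: adimn
Differ at position 0: 'g' vs 'a' => not anagrams

0


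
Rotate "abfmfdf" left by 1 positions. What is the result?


Input: "abfmfdf", rotate left by 1
First 1 characters: "a"
Remaining characters: "bfmfdf"
Concatenate remaining + first: "bfmfdf" + "a" = "bfmfdfa"

bfmfdfa


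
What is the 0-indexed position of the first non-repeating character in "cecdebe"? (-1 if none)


Input: cecdebe
Character frequencies:
  'b': 1
  'c': 2
  'd': 1
  'e': 3
Scanning left to right for freq == 1:
  Position 0 ('c'): freq=2, skip
  Position 1 ('e'): freq=3, skip
  Position 2 ('c'): freq=2, skip
  Position 3 ('d'): unique! => answer = 3

3


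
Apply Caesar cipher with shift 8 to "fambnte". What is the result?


Caesar cipher: shift "fambnte" by 8
  'f' (pos 5) + 8 = pos 13 = 'n'
  'a' (pos 0) + 8 = pos 8 = 'i'
  'm' (pos 12) + 8 = pos 20 = 'u'
  'b' (pos 1) + 8 = pos 9 = 'j'
  'n' (pos 13) + 8 = pos 21 = 'v'
  't' (pos 19) + 8 = pos 1 = 'b'
  'e' (pos 4) + 8 = pos 12 = 'm'
Result: niujvbm

niujvbm


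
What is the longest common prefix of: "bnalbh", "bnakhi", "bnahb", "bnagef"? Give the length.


Words: bnalbh, bnakhi, bnahb, bnagef
  Position 0: all 'b' => match
  Position 1: all 'n' => match
  Position 2: all 'a' => match
  Position 3: ('l', 'k', 'h', 'g') => mismatch, stop
LCP = "bna" (length 3)

3


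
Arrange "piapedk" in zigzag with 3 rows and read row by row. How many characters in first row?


Zigzag "piapedk" into 3 rows:
Placing characters:
  'p' => row 0
  'i' => row 1
  'a' => row 2
  'p' => row 1
  'e' => row 0
  'd' => row 1
  'k' => row 2
Rows:
  Row 0: "pe"
  Row 1: "ipd"
  Row 2: "ak"
First row length: 2

2


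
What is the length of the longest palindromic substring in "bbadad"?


Input: "bbadad"
Checking substrings for palindromes:
  [2:5] "ada" (len 3) => palindrome
  [3:6] "dad" (len 3) => palindrome
  [0:2] "bb" (len 2) => palindrome
Longest palindromic substring: "ada" with length 3

3


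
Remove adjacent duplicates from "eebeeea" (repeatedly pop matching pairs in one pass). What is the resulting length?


Input: eebeeea
Stack-based adjacent duplicate removal:
  Read 'e': push. Stack: e
  Read 'e': matches stack top 'e' => pop. Stack: (empty)
  Read 'b': push. Stack: b
  Read 'e': push. Stack: be
  Read 'e': matches stack top 'e' => pop. Stack: b
  Read 'e': push. Stack: be
  Read 'a': push. Stack: bea
Final stack: "bea" (length 3)

3


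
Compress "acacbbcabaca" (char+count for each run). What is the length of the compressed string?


Input: acacbbcabaca
Runs:
  'a' x 1 => "a1"
  'c' x 1 => "c1"
  'a' x 1 => "a1"
  'c' x 1 => "c1"
  'b' x 2 => "b2"
  'c' x 1 => "c1"
  'a' x 1 => "a1"
  'b' x 1 => "b1"
  'a' x 1 => "a1"
  'c' x 1 => "c1"
  'a' x 1 => "a1"
Compressed: "a1c1a1c1b2c1a1b1a1c1a1"
Compressed length: 22

22


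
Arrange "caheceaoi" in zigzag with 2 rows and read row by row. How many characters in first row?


Zigzag "caheceaoi" into 2 rows:
Placing characters:
  'c' => row 0
  'a' => row 1
  'h' => row 0
  'e' => row 1
  'c' => row 0
  'e' => row 1
  'a' => row 0
  'o' => row 1
  'i' => row 0
Rows:
  Row 0: "chcai"
  Row 1: "aeeo"
First row length: 5

5


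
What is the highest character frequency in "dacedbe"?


Input: dacedbe
Character counts:
  'a': 1
  'b': 1
  'c': 1
  'd': 2
  'e': 2
Maximum frequency: 2

2


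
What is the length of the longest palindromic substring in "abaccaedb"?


Input: "abaccaedb"
Checking substrings for palindromes:
  [2:6] "acca" (len 4) => palindrome
  [0:3] "aba" (len 3) => palindrome
  [3:5] "cc" (len 2) => palindrome
Longest palindromic substring: "acca" with length 4

4


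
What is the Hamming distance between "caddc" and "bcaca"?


Comparing "caddc" and "bcaca" position by position:
  Position 0: 'c' vs 'b' => differ
  Position 1: 'a' vs 'c' => differ
  Position 2: 'd' vs 'a' => differ
  Position 3: 'd' vs 'c' => differ
  Position 4: 'c' vs 'a' => differ
Total differences (Hamming distance): 5

5


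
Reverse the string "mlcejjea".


Input: mlcejjea
Reading characters right to left:
  Position 7: 'a'
  Position 6: 'e'
  Position 5: 'j'
  Position 4: 'j'
  Position 3: 'e'
  Position 2: 'c'
  Position 1: 'l'
  Position 0: 'm'
Reversed: aejjeclm

aejjeclm


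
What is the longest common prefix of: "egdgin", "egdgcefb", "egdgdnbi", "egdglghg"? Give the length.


Words: egdgin, egdgcefb, egdgdnbi, egdglghg
  Position 0: all 'e' => match
  Position 1: all 'g' => match
  Position 2: all 'd' => match
  Position 3: all 'g' => match
  Position 4: ('i', 'c', 'd', 'l') => mismatch, stop
LCP = "egdg" (length 4)

4


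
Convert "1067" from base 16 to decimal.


Input: "1067" in base 16
Positional expansion:
  Digit '1' (value 1) x 16^3 = 4096
  Digit '0' (value 0) x 16^2 = 0
  Digit '6' (value 6) x 16^1 = 96
  Digit '7' (value 7) x 16^0 = 7
Sum = 4199

4199


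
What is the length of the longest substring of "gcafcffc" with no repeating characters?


Input: "gcafcffc"
Sliding window (track last position of each char):
  Position 0 ('g'): window [0,0] length 1 -- new best
  Position 1 ('c'): window [0,1] length 2 -- new best
  Position 2 ('a'): window [0,2] length 3 -- new best
  Position 3 ('f'): window [0,3] length 4 -- new best
  Position 4 ('c'): repeat (last at 1), move window start to 2
  Position 4 ('c'): window [2,4] length 3
  Position 5 ('f'): repeat (last at 3), move window start to 4
  Position 5 ('f'): window [4,5] length 2
  Position 6 ('f'): repeat (last at 5), move window start to 6
  Position 6 ('f'): window [6,6] length 1
  Position 7 ('c'): window [6,7] length 2
Longest substring with no repeats: "gcaf" with length 4

4


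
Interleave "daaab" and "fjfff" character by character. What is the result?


Interleaving "daaab" and "fjfff":
  Position 0: 'd' from first, 'f' from second => "df"
  Position 1: 'a' from first, 'j' from second => "aj"
  Position 2: 'a' from first, 'f' from second => "af"
  Position 3: 'a' from first, 'f' from second => "af"
  Position 4: 'b' from first, 'f' from second => "bf"
Result: dfajafafbf

dfajafafbf


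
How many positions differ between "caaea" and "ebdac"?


Comparing "caaea" and "ebdac" position by position:
  Position 0: 'c' vs 'e' => DIFFER
  Position 1: 'a' vs 'b' => DIFFER
  Position 2: 'a' vs 'd' => DIFFER
  Position 3: 'e' vs 'a' => DIFFER
  Position 4: 'a' vs 'c' => DIFFER
Positions that differ: 5

5


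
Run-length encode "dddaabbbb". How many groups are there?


Input: dddaabbbb
Scanning for consecutive runs:
  Group 1: 'd' x 3 (positions 0-2)
  Group 2: 'a' x 2 (positions 3-4)
  Group 3: 'b' x 4 (positions 5-8)
Total groups: 3

3


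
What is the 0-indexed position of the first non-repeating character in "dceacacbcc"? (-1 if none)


Input: dceacacbcc
Character frequencies:
  'a': 2
  'b': 1
  'c': 5
  'd': 1
  'e': 1
Scanning left to right for freq == 1:
  Position 0 ('d'): unique! => answer = 0

0


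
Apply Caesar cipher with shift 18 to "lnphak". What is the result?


Caesar cipher: shift "lnphak" by 18
  'l' (pos 11) + 18 = pos 3 = 'd'
  'n' (pos 13) + 18 = pos 5 = 'f'
  'p' (pos 15) + 18 = pos 7 = 'h'
  'h' (pos 7) + 18 = pos 25 = 'z'
  'a' (pos 0) + 18 = pos 18 = 's'
  'k' (pos 10) + 18 = pos 2 = 'c'
Result: dfhzsc

dfhzsc


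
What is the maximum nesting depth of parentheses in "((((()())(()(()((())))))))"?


Input: "((((()())(()(()((())))))))"
Tracking depth:
  Position 0 '(': depth becomes 1
  Position 1 '(': depth becomes 2
  Position 2 '(': depth becomes 3
  Position 3 '(': depth becomes 4
  Position 4 '(': depth becomes 5
  Position 5 ')': depth becomes 4
  Position 6 '(': depth becomes 5
  Position 7 ')': depth becomes 4
  Position 8 ')': depth becomes 3
  Position 9 '(': depth becomes 4
  Position 10 '(': depth becomes 5
  Position 11 ')': depth becomes 4
  Position 12 '(': depth becomes 5
  Position 13 '(': depth becomes 6
  Position 14 ')': depth becomes 5
  Position 15 '(': depth becomes 6
  Position 16 '(': depth becomes 7
  Position 17 '(': depth becomes 8
  Position 18 ')': depth becomes 7
  Position 19 ')': depth becomes 6
  Position 20 ')': depth becomes 5
  Position 21 ')': depth becomes 4
  Position 22 ')': depth becomes 3
  Position 23 ')': depth becomes 2
  Position 24 ')': depth becomes 1
  Position 25 ')': depth becomes 0
Maximum depth reached: 8

8


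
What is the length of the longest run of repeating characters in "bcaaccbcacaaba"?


Input: "bcaaccbcacaaba"
Scanning for longest run:
  Position 1 ('c'): new char, reset run to 1
  Position 2 ('a'): new char, reset run to 1
  Position 3 ('a'): continues run of 'a', length=2
  Position 4 ('c'): new char, reset run to 1
  Position 5 ('c'): continues run of 'c', length=2
  Position 6 ('b'): new char, reset run to 1
  Position 7 ('c'): new char, reset run to 1
  Position 8 ('a'): new char, reset run to 1
  Position 9 ('c'): new char, reset run to 1
  Position 10 ('a'): new char, reset run to 1
  Position 11 ('a'): continues run of 'a', length=2
  Position 12 ('b'): new char, reset run to 1
  Position 13 ('a'): new char, reset run to 1
Longest run: 'a' with length 2

2


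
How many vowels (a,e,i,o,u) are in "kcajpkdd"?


Input: kcajpkdd
Checking each character:
  'k' at position 0: consonant
  'c' at position 1: consonant
  'a' at position 2: vowel (running total: 1)
  'j' at position 3: consonant
  'p' at position 4: consonant
  'k' at position 5: consonant
  'd' at position 6: consonant
  'd' at position 7: consonant
Total vowels: 1

1


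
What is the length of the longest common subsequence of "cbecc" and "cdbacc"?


LCS of "cbecc" and "cdbacc"
DP table:
           c    d    b    a    c    c
      0    0    0    0    0    0    0
  c   0    1    1    1    1    1    1
  b   0    1    1    2    2    2    2
  e   0    1    1    2    2    2    2
  c   0    1    1    2    2    3    3
  c   0    1    1    2    2    3    4
LCS length = dp[5][6] = 4

4


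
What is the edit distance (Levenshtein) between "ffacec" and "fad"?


Computing edit distance: "ffacec" -> "fad"
DP table:
           f    a    d
      0    1    2    3
  f   1    0    1    2
  f   2    1    1    2
  a   3    2    1    2
  c   4    3    2    2
  e   5    4    3    3
  c   6    5    4    4
Edit distance = dp[6][3] = 4

4


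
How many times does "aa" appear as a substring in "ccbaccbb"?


Searching for "aa" in "ccbaccbb"
Scanning each position:
  Position 0: "cc" => no
  Position 1: "cb" => no
  Position 2: "ba" => no
  Position 3: "ac" => no
  Position 4: "cc" => no
  Position 5: "cb" => no
  Position 6: "bb" => no
Total occurrences: 0

0


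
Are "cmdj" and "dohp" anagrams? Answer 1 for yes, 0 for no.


Strings: "cmdj", "dohp"
Sorted first:  cdjm
Sorted second: dhop
Differ at position 0: 'c' vs 'd' => not anagrams

0


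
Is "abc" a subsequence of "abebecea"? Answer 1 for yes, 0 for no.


Check if "abc" is a subsequence of "abebecea"
Greedy scan:
  Position 0 ('a'): matches sub[0] = 'a'
  Position 1 ('b'): matches sub[1] = 'b'
  Position 2 ('e'): no match needed
  Position 3 ('b'): no match needed
  Position 4 ('e'): no match needed
  Position 5 ('c'): matches sub[2] = 'c'
  Position 6 ('e'): no match needed
  Position 7 ('a'): no match needed
All 3 characters matched => is a subsequence

1


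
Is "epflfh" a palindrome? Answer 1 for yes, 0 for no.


Input: epflfh
Reversed: hflfpe
  Compare pos 0 ('e') with pos 5 ('h'): MISMATCH
  Compare pos 1 ('p') with pos 4 ('f'): MISMATCH
  Compare pos 2 ('f') with pos 3 ('l'): MISMATCH
Result: not a palindrome

0


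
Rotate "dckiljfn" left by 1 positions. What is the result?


Input: "dckiljfn", rotate left by 1
First 1 characters: "d"
Remaining characters: "ckiljfn"
Concatenate remaining + first: "ckiljfn" + "d" = "ckiljfnd"

ckiljfnd


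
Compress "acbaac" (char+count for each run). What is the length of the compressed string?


Input: acbaac
Runs:
  'a' x 1 => "a1"
  'c' x 1 => "c1"
  'b' x 1 => "b1"
  'a' x 2 => "a2"
  'c' x 1 => "c1"
Compressed: "a1c1b1a2c1"
Compressed length: 10

10


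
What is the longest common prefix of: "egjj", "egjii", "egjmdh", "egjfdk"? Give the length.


Words: egjj, egjii, egjmdh, egjfdk
  Position 0: all 'e' => match
  Position 1: all 'g' => match
  Position 2: all 'j' => match
  Position 3: ('j', 'i', 'm', 'f') => mismatch, stop
LCP = "egj" (length 3)

3


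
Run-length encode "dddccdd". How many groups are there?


Input: dddccdd
Scanning for consecutive runs:
  Group 1: 'd' x 3 (positions 0-2)
  Group 2: 'c' x 2 (positions 3-4)
  Group 3: 'd' x 2 (positions 5-6)
Total groups: 3

3


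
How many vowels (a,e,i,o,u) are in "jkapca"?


Input: jkapca
Checking each character:
  'j' at position 0: consonant
  'k' at position 1: consonant
  'a' at position 2: vowel (running total: 1)
  'p' at position 3: consonant
  'c' at position 4: consonant
  'a' at position 5: vowel (running total: 2)
Total vowels: 2

2


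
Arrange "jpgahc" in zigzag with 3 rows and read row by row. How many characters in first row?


Zigzag "jpgahc" into 3 rows:
Placing characters:
  'j' => row 0
  'p' => row 1
  'g' => row 2
  'a' => row 1
  'h' => row 0
  'c' => row 1
Rows:
  Row 0: "jh"
  Row 1: "pac"
  Row 2: "g"
First row length: 2

2


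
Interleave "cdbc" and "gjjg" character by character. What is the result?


Interleaving "cdbc" and "gjjg":
  Position 0: 'c' from first, 'g' from second => "cg"
  Position 1: 'd' from first, 'j' from second => "dj"
  Position 2: 'b' from first, 'j' from second => "bj"
  Position 3: 'c' from first, 'g' from second => "cg"
Result: cgdjbjcg

cgdjbjcg


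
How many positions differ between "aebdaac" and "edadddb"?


Comparing "aebdaac" and "edadddb" position by position:
  Position 0: 'a' vs 'e' => DIFFER
  Position 1: 'e' vs 'd' => DIFFER
  Position 2: 'b' vs 'a' => DIFFER
  Position 3: 'd' vs 'd' => same
  Position 4: 'a' vs 'd' => DIFFER
  Position 5: 'a' vs 'd' => DIFFER
  Position 6: 'c' vs 'b' => DIFFER
Positions that differ: 6

6


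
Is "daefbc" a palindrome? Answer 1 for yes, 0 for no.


Input: daefbc
Reversed: cbfead
  Compare pos 0 ('d') with pos 5 ('c'): MISMATCH
  Compare pos 1 ('a') with pos 4 ('b'): MISMATCH
  Compare pos 2 ('e') with pos 3 ('f'): MISMATCH
Result: not a palindrome

0


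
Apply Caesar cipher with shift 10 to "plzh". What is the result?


Caesar cipher: shift "plzh" by 10
  'p' (pos 15) + 10 = pos 25 = 'z'
  'l' (pos 11) + 10 = pos 21 = 'v'
  'z' (pos 25) + 10 = pos 9 = 'j'
  'h' (pos 7) + 10 = pos 17 = 'r'
Result: zvjr

zvjr


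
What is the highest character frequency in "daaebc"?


Input: daaebc
Character counts:
  'a': 2
  'b': 1
  'c': 1
  'd': 1
  'e': 1
Maximum frequency: 2

2


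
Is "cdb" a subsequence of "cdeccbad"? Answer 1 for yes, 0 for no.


Check if "cdb" is a subsequence of "cdeccbad"
Greedy scan:
  Position 0 ('c'): matches sub[0] = 'c'
  Position 1 ('d'): matches sub[1] = 'd'
  Position 2 ('e'): no match needed
  Position 3 ('c'): no match needed
  Position 4 ('c'): no match needed
  Position 5 ('b'): matches sub[2] = 'b'
  Position 6 ('a'): no match needed
  Position 7 ('d'): no match needed
All 3 characters matched => is a subsequence

1


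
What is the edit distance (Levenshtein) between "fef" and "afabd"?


Computing edit distance: "fef" -> "afabd"
DP table:
           a    f    a    b    d
      0    1    2    3    4    5
  f   1    1    1    2    3    4
  e   2    2    2    2    3    4
  f   3    3    2    3    3    4
Edit distance = dp[3][5] = 4

4


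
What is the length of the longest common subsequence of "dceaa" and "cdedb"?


LCS of "dceaa" and "cdedb"
DP table:
           c    d    e    d    b
      0    0    0    0    0    0
  d   0    0    1    1    1    1
  c   0    1    1    1    1    1
  e   0    1    1    2    2    2
  a   0    1    1    2    2    2
  a   0    1    1    2    2    2
LCS length = dp[5][5] = 2

2


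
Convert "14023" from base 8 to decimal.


Input: "14023" in base 8
Positional expansion:
  Digit '1' (value 1) x 8^4 = 4096
  Digit '4' (value 4) x 8^3 = 2048
  Digit '0' (value 0) x 8^2 = 0
  Digit '2' (value 2) x 8^1 = 16
  Digit '3' (value 3) x 8^0 = 3
Sum = 6163

6163


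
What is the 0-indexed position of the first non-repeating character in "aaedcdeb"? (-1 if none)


Input: aaedcdeb
Character frequencies:
  'a': 2
  'b': 1
  'c': 1
  'd': 2
  'e': 2
Scanning left to right for freq == 1:
  Position 0 ('a'): freq=2, skip
  Position 1 ('a'): freq=2, skip
  Position 2 ('e'): freq=2, skip
  Position 3 ('d'): freq=2, skip
  Position 4 ('c'): unique! => answer = 4

4


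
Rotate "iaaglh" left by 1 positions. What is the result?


Input: "iaaglh", rotate left by 1
First 1 characters: "i"
Remaining characters: "aaglh"
Concatenate remaining + first: "aaglh" + "i" = "aaglhi"

aaglhi


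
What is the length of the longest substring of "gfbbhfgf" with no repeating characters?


Input: "gfbbhfgf"
Sliding window (track last position of each char):
  Position 0 ('g'): window [0,0] length 1 -- new best
  Position 1 ('f'): window [0,1] length 2 -- new best
  Position 2 ('b'): window [0,2] length 3 -- new best
  Position 3 ('b'): repeat (last at 2), move window start to 3
  Position 3 ('b'): window [3,3] length 1
  Position 4 ('h'): window [3,4] length 2
  Position 5 ('f'): window [3,5] length 3
  Position 6 ('g'): window [3,6] length 4 -- new best
  Position 7 ('f'): repeat (last at 5), move window start to 6
  Position 7 ('f'): window [6,7] length 2
Longest substring with no repeats: "bhfg" with length 4

4


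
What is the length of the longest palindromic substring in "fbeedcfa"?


Input: "fbeedcfa"
Checking substrings for palindromes:
  [2:4] "ee" (len 2) => palindrome
Longest palindromic substring: "ee" with length 2

2


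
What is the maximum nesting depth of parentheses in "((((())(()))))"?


Input: "((((())(()))))"
Tracking depth:
  Position 0 '(': depth becomes 1
  Position 1 '(': depth becomes 2
  Position 2 '(': depth becomes 3
  Position 3 '(': depth becomes 4
  Position 4 '(': depth becomes 5
  Position 5 ')': depth becomes 4
  Position 6 ')': depth becomes 3
  Position 7 '(': depth becomes 4
  Position 8 '(': depth becomes 5
  Position 9 ')': depth becomes 4
  Position 10 ')': depth becomes 3
  Position 11 ')': depth becomes 2
  Position 12 ')': depth becomes 1
  Position 13 ')': depth becomes 0
Maximum depth reached: 5

5


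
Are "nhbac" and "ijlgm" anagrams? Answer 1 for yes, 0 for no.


Strings: "nhbac", "ijlgm"
Sorted first:  abchn
Sorted second: gijlm
Differ at position 0: 'a' vs 'g' => not anagrams

0


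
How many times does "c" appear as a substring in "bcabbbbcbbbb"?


Searching for "c" in "bcabbbbcbbbb"
Scanning each position:
  Position 0: "b" => no
  Position 1: "c" => MATCH
  Position 2: "a" => no
  Position 3: "b" => no
  Position 4: "b" => no
  Position 5: "b" => no
  Position 6: "b" => no
  Position 7: "c" => MATCH
  Position 8: "b" => no
  Position 9: "b" => no
  Position 10: "b" => no
  Position 11: "b" => no
Total occurrences: 2

2


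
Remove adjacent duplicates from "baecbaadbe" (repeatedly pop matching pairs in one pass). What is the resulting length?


Input: baecbaadbe
Stack-based adjacent duplicate removal:
  Read 'b': push. Stack: b
  Read 'a': push. Stack: ba
  Read 'e': push. Stack: bae
  Read 'c': push. Stack: baec
  Read 'b': push. Stack: baecb
  Read 'a': push. Stack: baecba
  Read 'a': matches stack top 'a' => pop. Stack: baecb
  Read 'd': push. Stack: baecbd
  Read 'b': push. Stack: baecbdb
  Read 'e': push. Stack: baecbdbe
Final stack: "baecbdbe" (length 8)

8


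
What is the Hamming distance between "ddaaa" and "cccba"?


Comparing "ddaaa" and "cccba" position by position:
  Position 0: 'd' vs 'c' => differ
  Position 1: 'd' vs 'c' => differ
  Position 2: 'a' vs 'c' => differ
  Position 3: 'a' vs 'b' => differ
  Position 4: 'a' vs 'a' => same
Total differences (Hamming distance): 4

4


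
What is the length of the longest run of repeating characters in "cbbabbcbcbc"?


Input: "cbbabbcbcbc"
Scanning for longest run:
  Position 1 ('b'): new char, reset run to 1
  Position 2 ('b'): continues run of 'b', length=2
  Position 3 ('a'): new char, reset run to 1
  Position 4 ('b'): new char, reset run to 1
  Position 5 ('b'): continues run of 'b', length=2
  Position 6 ('c'): new char, reset run to 1
  Position 7 ('b'): new char, reset run to 1
  Position 8 ('c'): new char, reset run to 1
  Position 9 ('b'): new char, reset run to 1
  Position 10 ('c'): new char, reset run to 1
Longest run: 'b' with length 2

2


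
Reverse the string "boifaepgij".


Input: boifaepgij
Reading characters right to left:
  Position 9: 'j'
  Position 8: 'i'
  Position 7: 'g'
  Position 6: 'p'
  Position 5: 'e'
  Position 4: 'a'
  Position 3: 'f'
  Position 2: 'i'
  Position 1: 'o'
  Position 0: 'b'
Reversed: jigpeafiob

jigpeafiob


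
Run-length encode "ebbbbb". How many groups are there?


Input: ebbbbb
Scanning for consecutive runs:
  Group 1: 'e' x 1 (positions 0-0)
  Group 2: 'b' x 5 (positions 1-5)
Total groups: 2

2


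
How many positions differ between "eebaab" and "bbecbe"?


Comparing "eebaab" and "bbecbe" position by position:
  Position 0: 'e' vs 'b' => DIFFER
  Position 1: 'e' vs 'b' => DIFFER
  Position 2: 'b' vs 'e' => DIFFER
  Position 3: 'a' vs 'c' => DIFFER
  Position 4: 'a' vs 'b' => DIFFER
  Position 5: 'b' vs 'e' => DIFFER
Positions that differ: 6

6


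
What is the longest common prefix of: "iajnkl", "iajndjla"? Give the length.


Words: iajnkl, iajndjla
  Position 0: all 'i' => match
  Position 1: all 'a' => match
  Position 2: all 'j' => match
  Position 3: all 'n' => match
  Position 4: ('k', 'd') => mismatch, stop
LCP = "iajn" (length 4)

4


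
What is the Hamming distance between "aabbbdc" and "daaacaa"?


Comparing "aabbbdc" and "daaacaa" position by position:
  Position 0: 'a' vs 'd' => differ
  Position 1: 'a' vs 'a' => same
  Position 2: 'b' vs 'a' => differ
  Position 3: 'b' vs 'a' => differ
  Position 4: 'b' vs 'c' => differ
  Position 5: 'd' vs 'a' => differ
  Position 6: 'c' vs 'a' => differ
Total differences (Hamming distance): 6

6


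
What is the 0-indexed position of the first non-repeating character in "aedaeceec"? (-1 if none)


Input: aedaeceec
Character frequencies:
  'a': 2
  'c': 2
  'd': 1
  'e': 4
Scanning left to right for freq == 1:
  Position 0 ('a'): freq=2, skip
  Position 1 ('e'): freq=4, skip
  Position 2 ('d'): unique! => answer = 2

2


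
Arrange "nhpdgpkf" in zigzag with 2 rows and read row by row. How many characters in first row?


Zigzag "nhpdgpkf" into 2 rows:
Placing characters:
  'n' => row 0
  'h' => row 1
  'p' => row 0
  'd' => row 1
  'g' => row 0
  'p' => row 1
  'k' => row 0
  'f' => row 1
Rows:
  Row 0: "npgk"
  Row 1: "hdpf"
First row length: 4

4


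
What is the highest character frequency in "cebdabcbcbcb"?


Input: cebdabcbcbcb
Character counts:
  'a': 1
  'b': 5
  'c': 4
  'd': 1
  'e': 1
Maximum frequency: 5

5


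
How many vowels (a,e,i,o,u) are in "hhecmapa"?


Input: hhecmapa
Checking each character:
  'h' at position 0: consonant
  'h' at position 1: consonant
  'e' at position 2: vowel (running total: 1)
  'c' at position 3: consonant
  'm' at position 4: consonant
  'a' at position 5: vowel (running total: 2)
  'p' at position 6: consonant
  'a' at position 7: vowel (running total: 3)
Total vowels: 3

3


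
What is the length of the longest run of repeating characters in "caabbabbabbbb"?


Input: "caabbabbabbbb"
Scanning for longest run:
  Position 1 ('a'): new char, reset run to 1
  Position 2 ('a'): continues run of 'a', length=2
  Position 3 ('b'): new char, reset run to 1
  Position 4 ('b'): continues run of 'b', length=2
  Position 5 ('a'): new char, reset run to 1
  Position 6 ('b'): new char, reset run to 1
  Position 7 ('b'): continues run of 'b', length=2
  Position 8 ('a'): new char, reset run to 1
  Position 9 ('b'): new char, reset run to 1
  Position 10 ('b'): continues run of 'b', length=2
  Position 11 ('b'): continues run of 'b', length=3
  Position 12 ('b'): continues run of 'b', length=4
Longest run: 'b' with length 4

4


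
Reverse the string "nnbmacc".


Input: nnbmacc
Reading characters right to left:
  Position 6: 'c'
  Position 5: 'c'
  Position 4: 'a'
  Position 3: 'm'
  Position 2: 'b'
  Position 1: 'n'
  Position 0: 'n'
Reversed: ccambnn

ccambnn


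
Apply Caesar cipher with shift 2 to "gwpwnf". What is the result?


Caesar cipher: shift "gwpwnf" by 2
  'g' (pos 6) + 2 = pos 8 = 'i'
  'w' (pos 22) + 2 = pos 24 = 'y'
  'p' (pos 15) + 2 = pos 17 = 'r'
  'w' (pos 22) + 2 = pos 24 = 'y'
  'n' (pos 13) + 2 = pos 15 = 'p'
  'f' (pos 5) + 2 = pos 7 = 'h'
Result: iyryph

iyryph


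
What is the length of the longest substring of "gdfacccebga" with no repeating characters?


Input: "gdfacccebga"
Sliding window (track last position of each char):
  Position 0 ('g'): window [0,0] length 1 -- new best
  Position 1 ('d'): window [0,1] length 2 -- new best
  Position 2 ('f'): window [0,2] length 3 -- new best
  Position 3 ('a'): window [0,3] length 4 -- new best
  Position 4 ('c'): window [0,4] length 5 -- new best
  Position 5 ('c'): repeat (last at 4), move window start to 5
  Position 5 ('c'): window [5,5] length 1
  Position 6 ('c'): repeat (last at 5), move window start to 6
  Position 6 ('c'): window [6,6] length 1
  Position 7 ('e'): window [6,7] length 2
  Position 8 ('b'): window [6,8] length 3
  Position 9 ('g'): window [6,9] length 4
  Position 10 ('a'): window [6,10] length 5
Longest substring with no repeats: "gdfac" with length 5

5


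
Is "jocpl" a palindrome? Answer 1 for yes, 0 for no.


Input: jocpl
Reversed: lpcoj
  Compare pos 0 ('j') with pos 4 ('l'): MISMATCH
  Compare pos 1 ('o') with pos 3 ('p'): MISMATCH
Result: not a palindrome

0


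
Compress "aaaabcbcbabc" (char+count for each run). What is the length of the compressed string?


Input: aaaabcbcbabc
Runs:
  'a' x 4 => "a4"
  'b' x 1 => "b1"
  'c' x 1 => "c1"
  'b' x 1 => "b1"
  'c' x 1 => "c1"
  'b' x 1 => "b1"
  'a' x 1 => "a1"
  'b' x 1 => "b1"
  'c' x 1 => "c1"
Compressed: "a4b1c1b1c1b1a1b1c1"
Compressed length: 18

18


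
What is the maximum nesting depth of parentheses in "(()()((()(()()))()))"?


Input: "(()()((()(()()))()))"
Tracking depth:
  Position 0 '(': depth becomes 1
  Position 1 '(': depth becomes 2
  Position 2 ')': depth becomes 1
  Position 3 '(': depth becomes 2
  Position 4 ')': depth becomes 1
  Position 5 '(': depth becomes 2
  Position 6 '(': depth becomes 3
  Position 7 '(': depth becomes 4
  Position 8 ')': depth becomes 3
  Position 9 '(': depth becomes 4
  Position 10 '(': depth becomes 5
  Position 11 ')': depth becomes 4
  Position 12 '(': depth becomes 5
  Position 13 ')': depth becomes 4
  Position 14 ')': depth becomes 3
  Position 15 ')': depth becomes 2
  Position 16 '(': depth becomes 3
  Position 17 ')': depth becomes 2
  Position 18 ')': depth becomes 1
  Position 19 ')': depth becomes 0
Maximum depth reached: 5

5


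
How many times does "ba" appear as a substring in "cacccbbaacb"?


Searching for "ba" in "cacccbbaacb"
Scanning each position:
  Position 0: "ca" => no
  Position 1: "ac" => no
  Position 2: "cc" => no
  Position 3: "cc" => no
  Position 4: "cb" => no
  Position 5: "bb" => no
  Position 6: "ba" => MATCH
  Position 7: "aa" => no
  Position 8: "ac" => no
  Position 9: "cb" => no
Total occurrences: 1

1


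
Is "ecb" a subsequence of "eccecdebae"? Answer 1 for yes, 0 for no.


Check if "ecb" is a subsequence of "eccecdebae"
Greedy scan:
  Position 0 ('e'): matches sub[0] = 'e'
  Position 1 ('c'): matches sub[1] = 'c'
  Position 2 ('c'): no match needed
  Position 3 ('e'): no match needed
  Position 4 ('c'): no match needed
  Position 5 ('d'): no match needed
  Position 6 ('e'): no match needed
  Position 7 ('b'): matches sub[2] = 'b'
  Position 8 ('a'): no match needed
  Position 9 ('e'): no match needed
All 3 characters matched => is a subsequence

1


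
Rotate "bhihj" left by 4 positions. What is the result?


Input: "bhihj", rotate left by 4
First 4 characters: "bhih"
Remaining characters: "j"
Concatenate remaining + first: "j" + "bhih" = "jbhih"

jbhih


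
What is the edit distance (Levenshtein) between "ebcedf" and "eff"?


Computing edit distance: "ebcedf" -> "eff"
DP table:
           e    f    f
      0    1    2    3
  e   1    0    1    2
  b   2    1    1    2
  c   3    2    2    2
  e   4    3    3    3
  d   5    4    4    4
  f   6    5    4    4
Edit distance = dp[6][3] = 4

4


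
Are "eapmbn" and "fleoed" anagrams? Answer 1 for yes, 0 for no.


Strings: "eapmbn", "fleoed"
Sorted first:  abemnp
Sorted second: deeflo
Differ at position 0: 'a' vs 'd' => not anagrams

0


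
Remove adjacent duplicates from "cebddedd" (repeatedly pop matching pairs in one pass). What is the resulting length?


Input: cebddedd
Stack-based adjacent duplicate removal:
  Read 'c': push. Stack: c
  Read 'e': push. Stack: ce
  Read 'b': push. Stack: ceb
  Read 'd': push. Stack: cebd
  Read 'd': matches stack top 'd' => pop. Stack: ceb
  Read 'e': push. Stack: cebe
  Read 'd': push. Stack: cebed
  Read 'd': matches stack top 'd' => pop. Stack: cebe
Final stack: "cebe" (length 4)

4


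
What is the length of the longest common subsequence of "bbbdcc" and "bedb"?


LCS of "bbbdcc" and "bedb"
DP table:
           b    e    d    b
      0    0    0    0    0
  b   0    1    1    1    1
  b   0    1    1    1    2
  b   0    1    1    1    2
  d   0    1    1    2    2
  c   0    1    1    2    2
  c   0    1    1    2    2
LCS length = dp[6][4] = 2

2


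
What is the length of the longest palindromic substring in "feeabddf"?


Input: "feeabddf"
Checking substrings for palindromes:
  [1:3] "ee" (len 2) => palindrome
  [5:7] "dd" (len 2) => palindrome
Longest palindromic substring: "ee" with length 2

2


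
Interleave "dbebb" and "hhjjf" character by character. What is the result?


Interleaving "dbebb" and "hhjjf":
  Position 0: 'd' from first, 'h' from second => "dh"
  Position 1: 'b' from first, 'h' from second => "bh"
  Position 2: 'e' from first, 'j' from second => "ej"
  Position 3: 'b' from first, 'j' from second => "bj"
  Position 4: 'b' from first, 'f' from second => "bf"
Result: dhbhejbjbf

dhbhejbjbf


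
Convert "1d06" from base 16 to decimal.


Input: "1d06" in base 16
Positional expansion:
  Digit '1' (value 1) x 16^3 = 4096
  Digit 'd' (value 13) x 16^2 = 3328
  Digit '0' (value 0) x 16^1 = 0
  Digit '6' (value 6) x 16^0 = 6
Sum = 7430

7430


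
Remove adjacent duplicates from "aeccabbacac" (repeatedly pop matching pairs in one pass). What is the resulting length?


Input: aeccabbacac
Stack-based adjacent duplicate removal:
  Read 'a': push. Stack: a
  Read 'e': push. Stack: ae
  Read 'c': push. Stack: aec
  Read 'c': matches stack top 'c' => pop. Stack: ae
  Read 'a': push. Stack: aea
  Read 'b': push. Stack: aeab
  Read 'b': matches stack top 'b' => pop. Stack: aea
  Read 'a': matches stack top 'a' => pop. Stack: ae
  Read 'c': push. Stack: aec
  Read 'a': push. Stack: aeca
  Read 'c': push. Stack: aecac
Final stack: "aecac" (length 5)

5


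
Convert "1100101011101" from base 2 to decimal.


Input: "1100101011101" in base 2
Positional expansion:
  Digit '1' (value 1) x 2^12 = 4096
  Digit '1' (value 1) x 2^11 = 2048
  Digit '0' (value 0) x 2^10 = 0
  Digit '0' (value 0) x 2^9 = 0
  Digit '1' (value 1) x 2^8 = 256
  Digit '0' (value 0) x 2^7 = 0
  Digit '1' (value 1) x 2^6 = 64
  Digit '0' (value 0) x 2^5 = 0
  Digit '1' (value 1) x 2^4 = 16
  Digit '1' (value 1) x 2^3 = 8
  Digit '1' (value 1) x 2^2 = 4
  Digit '0' (value 0) x 2^1 = 0
  Digit '1' (value 1) x 2^0 = 1
Sum = 6493

6493


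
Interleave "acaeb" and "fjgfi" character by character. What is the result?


Interleaving "acaeb" and "fjgfi":
  Position 0: 'a' from first, 'f' from second => "af"
  Position 1: 'c' from first, 'j' from second => "cj"
  Position 2: 'a' from first, 'g' from second => "ag"
  Position 3: 'e' from first, 'f' from second => "ef"
  Position 4: 'b' from first, 'i' from second => "bi"
Result: afcjagefbi

afcjagefbi


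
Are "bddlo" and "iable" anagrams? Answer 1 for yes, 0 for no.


Strings: "bddlo", "iable"
Sorted first:  bddlo
Sorted second: abeil
Differ at position 0: 'b' vs 'a' => not anagrams

0
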